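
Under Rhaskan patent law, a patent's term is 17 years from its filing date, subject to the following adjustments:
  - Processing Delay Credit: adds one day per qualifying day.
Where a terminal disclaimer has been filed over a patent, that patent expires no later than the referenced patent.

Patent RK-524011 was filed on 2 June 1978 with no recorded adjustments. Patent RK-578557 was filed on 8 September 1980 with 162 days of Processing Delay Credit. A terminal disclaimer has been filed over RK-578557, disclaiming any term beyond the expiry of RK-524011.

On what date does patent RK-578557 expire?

Natural term of RK-578557:
  Base: filing + 17 years → 8 September 1997.
  Processing Delay Credit: +162 days → 17 February 1998.
Expiry of referenced patent RK-524011:
  Base: filing + 17 years → 2 June 1995.
Terminal disclaimer: RK-578557 expires on the earlier of 17 February 1998 and 2 June 1995.

June 2, 1995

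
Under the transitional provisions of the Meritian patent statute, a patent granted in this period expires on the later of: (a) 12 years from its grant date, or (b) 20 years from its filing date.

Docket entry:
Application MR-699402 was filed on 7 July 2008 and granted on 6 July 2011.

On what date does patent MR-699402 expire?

2028-07-07

(a) grant + 12 years → 6 July 2023.
(b) filing + 20 years → 7 July 2028.
Later of the two: 7 July 2028.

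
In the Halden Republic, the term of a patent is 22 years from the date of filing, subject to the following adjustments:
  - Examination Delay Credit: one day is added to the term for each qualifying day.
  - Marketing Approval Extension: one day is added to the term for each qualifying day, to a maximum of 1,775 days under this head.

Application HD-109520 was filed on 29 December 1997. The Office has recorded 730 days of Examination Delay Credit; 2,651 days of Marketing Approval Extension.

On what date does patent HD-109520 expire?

Base term: filing date + 22 years → 29 December 2019.
Examination Delay Credit: +730 days → 28 December 2021.
Marketing Approval Extension: 2651 days claimed exceeds the 1775-day cap, so +1775 days → 7 November 2026.

2026-11-07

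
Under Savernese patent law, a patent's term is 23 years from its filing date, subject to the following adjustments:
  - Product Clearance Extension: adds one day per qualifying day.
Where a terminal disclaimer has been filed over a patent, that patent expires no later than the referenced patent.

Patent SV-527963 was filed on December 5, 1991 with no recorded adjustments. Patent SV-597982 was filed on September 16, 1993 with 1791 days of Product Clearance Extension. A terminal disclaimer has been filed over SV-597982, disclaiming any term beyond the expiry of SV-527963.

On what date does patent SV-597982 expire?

2014-12-05

Natural term of SV-597982:
  Base: filing + 23 years → 16 September 2016.
  Product Clearance Extension: +1791 days → 12 August 2021.
Expiry of referenced patent SV-527963:
  Base: filing + 23 years → 5 December 2014.
Terminal disclaimer: SV-597982 expires on the earlier of 12 August 2021 and 5 December 2014.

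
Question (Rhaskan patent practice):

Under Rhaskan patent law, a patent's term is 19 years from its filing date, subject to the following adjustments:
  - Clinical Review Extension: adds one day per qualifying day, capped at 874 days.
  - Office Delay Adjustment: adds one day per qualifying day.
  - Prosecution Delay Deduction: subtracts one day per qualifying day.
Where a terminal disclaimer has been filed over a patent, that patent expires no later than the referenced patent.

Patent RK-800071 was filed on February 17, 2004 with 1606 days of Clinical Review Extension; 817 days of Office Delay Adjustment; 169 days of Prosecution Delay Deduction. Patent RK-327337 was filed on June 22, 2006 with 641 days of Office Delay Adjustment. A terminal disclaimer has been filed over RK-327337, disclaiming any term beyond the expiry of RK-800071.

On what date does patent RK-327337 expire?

2027-03-25

Natural term of RK-327337:
  Base: filing + 19 years → 22 June 2025.
  Office Delay Adjustment: +641 days → 25 March 2027.
Expiry of referenced patent RK-800071:
  Base: filing + 19 years → 17 February 2023.
  Clinical Review Extension: 1606 days claimed exceeds the 874-day cap, so +874 days → 10 July 2025.
  Office Delay Adjustment: +817 days → 5 October 2027.
  Prosecution Delay Deduction: −169 days → 19 April 2027.
Terminal disclaimer: RK-327337 expires on the earlier of 25 March 2027 and 19 April 2027.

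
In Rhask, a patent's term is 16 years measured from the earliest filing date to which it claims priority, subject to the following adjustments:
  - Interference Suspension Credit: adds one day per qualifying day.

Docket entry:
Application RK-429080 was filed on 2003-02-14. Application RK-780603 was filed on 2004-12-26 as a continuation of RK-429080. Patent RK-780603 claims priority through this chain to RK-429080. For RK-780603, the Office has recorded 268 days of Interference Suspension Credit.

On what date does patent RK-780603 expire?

Earliest priority filing: 14 February 2003.
Base term: 14 February 2003 + 16 years → 14 February 2019.
Interference Suspension Credit: +268 days → 9 November 2019.

2019-11-09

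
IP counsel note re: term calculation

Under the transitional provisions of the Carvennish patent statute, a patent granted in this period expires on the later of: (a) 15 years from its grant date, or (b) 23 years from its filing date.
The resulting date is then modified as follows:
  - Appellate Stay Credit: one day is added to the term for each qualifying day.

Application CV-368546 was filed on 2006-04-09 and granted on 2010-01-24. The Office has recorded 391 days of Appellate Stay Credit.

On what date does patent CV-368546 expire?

2030-05-05

(a) grant + 15 years → 24 January 2025.
(b) filing + 23 years → 9 April 2029.
Later of the two: 9 April 2029.
Appellate Stay Credit: +391 days → 5 May 2030.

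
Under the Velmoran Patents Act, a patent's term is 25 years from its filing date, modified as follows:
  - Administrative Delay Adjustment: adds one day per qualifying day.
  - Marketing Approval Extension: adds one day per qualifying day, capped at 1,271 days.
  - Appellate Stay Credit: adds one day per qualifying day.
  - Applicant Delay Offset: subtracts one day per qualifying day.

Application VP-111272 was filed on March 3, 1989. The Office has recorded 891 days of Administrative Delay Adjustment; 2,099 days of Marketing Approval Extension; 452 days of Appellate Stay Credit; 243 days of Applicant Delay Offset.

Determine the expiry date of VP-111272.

Base term: filing date + 25 years → 3 March 2014.
Administrative Delay Adjustment: +891 days → 10 August 2016.
Marketing Approval Extension: 2099 days claimed exceeds the 1271-day cap, so +1271 days → 2 February 2020.
Appellate Stay Credit: +452 days → 29 April 2021.
Applicant Delay Offset: −243 days → 29 August 2020.

August 29, 2020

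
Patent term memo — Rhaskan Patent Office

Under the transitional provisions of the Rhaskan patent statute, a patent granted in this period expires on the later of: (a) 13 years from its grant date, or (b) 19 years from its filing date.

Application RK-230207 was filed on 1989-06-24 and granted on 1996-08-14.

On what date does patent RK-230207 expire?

2009-08-14

(a) grant + 13 years → 14 August 2009.
(b) filing + 19 years → 24 June 2008.
Later of the two: 14 August 2009.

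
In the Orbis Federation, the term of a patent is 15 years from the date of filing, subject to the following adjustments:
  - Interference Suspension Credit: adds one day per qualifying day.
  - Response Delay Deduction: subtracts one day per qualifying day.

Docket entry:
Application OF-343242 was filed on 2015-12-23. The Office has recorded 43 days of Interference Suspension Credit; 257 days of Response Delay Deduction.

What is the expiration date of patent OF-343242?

2030-05-23

Base term: filing date + 15 years → 23 December 2030.
Interference Suspension Credit: +43 days → 4 February 2031.
Response Delay Deduction: −257 days → 23 May 2030.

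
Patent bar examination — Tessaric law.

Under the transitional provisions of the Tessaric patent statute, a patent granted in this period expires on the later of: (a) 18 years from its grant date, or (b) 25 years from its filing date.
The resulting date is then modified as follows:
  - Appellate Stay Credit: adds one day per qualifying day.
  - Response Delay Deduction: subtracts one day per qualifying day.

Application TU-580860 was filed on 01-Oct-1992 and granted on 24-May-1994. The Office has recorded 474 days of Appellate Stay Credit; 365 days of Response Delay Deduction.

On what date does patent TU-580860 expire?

(a) grant + 18 years → 24 May 2012.
(b) filing + 25 years → 1 October 2017.
Later of the two: 1 October 2017.
Appellate Stay Credit: +474 days → 18 January 2019.
Response Delay Deduction: −365 days → 18 January 2018.

2018-01-18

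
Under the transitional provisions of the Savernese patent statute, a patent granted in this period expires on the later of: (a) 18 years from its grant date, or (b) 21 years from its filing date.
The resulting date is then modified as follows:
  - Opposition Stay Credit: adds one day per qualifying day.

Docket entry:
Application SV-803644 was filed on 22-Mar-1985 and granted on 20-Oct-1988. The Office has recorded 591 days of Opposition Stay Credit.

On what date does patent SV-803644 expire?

(a) grant + 18 years → 20 October 2006.
(b) filing + 21 years → 22 March 2006.
Later of the two: 20 October 2006.
Opposition Stay Credit: +591 days → 2 June 2008.

June 2, 2008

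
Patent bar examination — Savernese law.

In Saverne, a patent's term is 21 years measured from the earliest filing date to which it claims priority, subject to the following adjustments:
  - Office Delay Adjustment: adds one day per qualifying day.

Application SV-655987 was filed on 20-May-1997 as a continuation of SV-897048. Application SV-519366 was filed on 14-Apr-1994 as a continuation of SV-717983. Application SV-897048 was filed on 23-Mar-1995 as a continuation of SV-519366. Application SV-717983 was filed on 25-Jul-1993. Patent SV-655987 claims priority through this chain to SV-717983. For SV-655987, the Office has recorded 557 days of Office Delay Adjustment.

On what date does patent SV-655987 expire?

February 2, 2016

Earliest priority filing: 25 July 1993.
Base term: 25 July 1993 + 21 years → 25 July 2014.
Office Delay Adjustment: +557 days → 2 February 2016.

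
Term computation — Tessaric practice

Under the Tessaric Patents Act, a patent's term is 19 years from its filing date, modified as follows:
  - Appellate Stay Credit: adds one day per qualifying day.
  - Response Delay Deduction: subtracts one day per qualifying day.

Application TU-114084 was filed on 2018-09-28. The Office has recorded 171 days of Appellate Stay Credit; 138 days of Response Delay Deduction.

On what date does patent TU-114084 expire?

Base term: filing date + 19 years → 28 September 2037.
Appellate Stay Credit: +171 days → 18 March 2038.
Response Delay Deduction: −138 days → 31 October 2037.

2037-10-31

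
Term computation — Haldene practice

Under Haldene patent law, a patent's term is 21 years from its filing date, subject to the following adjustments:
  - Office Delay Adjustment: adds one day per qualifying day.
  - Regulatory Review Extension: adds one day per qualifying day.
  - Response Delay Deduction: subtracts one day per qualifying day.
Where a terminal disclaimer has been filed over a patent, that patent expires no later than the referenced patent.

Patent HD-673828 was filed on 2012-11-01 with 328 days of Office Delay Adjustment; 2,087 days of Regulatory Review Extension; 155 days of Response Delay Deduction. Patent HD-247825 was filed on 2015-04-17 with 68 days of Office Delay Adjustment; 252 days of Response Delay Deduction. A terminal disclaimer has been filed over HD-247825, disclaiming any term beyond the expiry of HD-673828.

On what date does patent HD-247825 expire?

2035-10-16

Natural term of HD-247825:
  Base: filing + 21 years → 17 April 2036.
  Office Delay Adjustment: +68 days → 24 June 2036.
  Response Delay Deduction: −252 days → 16 October 2035.
Expiry of referenced patent HD-673828:
  Base: filing + 21 years → 1 November 2033.
  Office Delay Adjustment: +328 days → 25 September 2034.
  Regulatory Review Extension: +2087 days → 12 June 2040.
  Response Delay Deduction: −155 days → 9 January 2040.
Terminal disclaimer: HD-247825 expires on the earlier of 16 October 2035 and 9 January 2040.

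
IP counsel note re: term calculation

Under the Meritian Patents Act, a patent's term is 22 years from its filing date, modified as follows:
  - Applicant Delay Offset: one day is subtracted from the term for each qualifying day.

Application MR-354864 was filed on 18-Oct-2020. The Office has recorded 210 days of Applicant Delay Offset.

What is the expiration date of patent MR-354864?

Base term: filing date + 22 years → 18 October 2042.
Applicant Delay Offset: −210 days → 22 March 2042.

March 22, 2042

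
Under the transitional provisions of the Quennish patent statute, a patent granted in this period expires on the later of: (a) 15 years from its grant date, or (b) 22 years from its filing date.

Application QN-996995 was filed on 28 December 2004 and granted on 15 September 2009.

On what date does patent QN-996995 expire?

December 28, 2026

(a) grant + 15 years → 15 September 2024.
(b) filing + 22 years → 28 December 2026.
Later of the two: 28 December 2026.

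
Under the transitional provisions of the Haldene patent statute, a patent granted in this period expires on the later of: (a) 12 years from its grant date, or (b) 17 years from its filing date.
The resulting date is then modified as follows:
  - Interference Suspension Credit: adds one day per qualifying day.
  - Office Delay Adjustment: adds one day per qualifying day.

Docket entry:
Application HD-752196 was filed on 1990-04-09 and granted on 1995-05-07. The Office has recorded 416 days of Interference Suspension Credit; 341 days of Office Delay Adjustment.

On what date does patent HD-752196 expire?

(a) grant + 12 years → 7 May 2007.
(b) filing + 17 years → 9 April 2007.
Later of the two: 7 May 2007.
Interference Suspension Credit: +416 days → 26 June 2008.
Office Delay Adjustment: +341 days → 2 June 2009.

2009-06-02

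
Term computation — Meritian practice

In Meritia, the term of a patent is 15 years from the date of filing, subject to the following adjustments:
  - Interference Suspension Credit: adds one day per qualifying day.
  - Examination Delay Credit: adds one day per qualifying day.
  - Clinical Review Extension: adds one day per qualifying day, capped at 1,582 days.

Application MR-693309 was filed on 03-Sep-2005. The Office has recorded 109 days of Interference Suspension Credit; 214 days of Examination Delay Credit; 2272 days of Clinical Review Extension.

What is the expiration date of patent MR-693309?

November 21, 2025

Base term: filing date + 15 years → 3 September 2020.
Interference Suspension Credit: +109 days → 21 December 2020.
Examination Delay Credit: +214 days → 23 July 2021.
Clinical Review Extension: 2272 days claimed exceeds the 1582-day cap, so +1582 days → 21 November 2025.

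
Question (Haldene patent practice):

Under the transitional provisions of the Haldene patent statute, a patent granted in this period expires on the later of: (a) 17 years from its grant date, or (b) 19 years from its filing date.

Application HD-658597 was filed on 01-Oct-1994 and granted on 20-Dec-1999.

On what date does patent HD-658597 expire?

(a) grant + 17 years → 20 December 2016.
(b) filing + 19 years → 1 October 2013.
Later of the two: 20 December 2016.

2016-12-20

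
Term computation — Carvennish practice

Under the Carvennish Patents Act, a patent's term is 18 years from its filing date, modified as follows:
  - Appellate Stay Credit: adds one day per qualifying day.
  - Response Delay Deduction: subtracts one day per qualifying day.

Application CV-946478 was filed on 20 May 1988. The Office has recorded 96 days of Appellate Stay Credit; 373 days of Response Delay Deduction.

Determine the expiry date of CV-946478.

Base term: filing date + 18 years → 20 May 2006.
Appellate Stay Credit: +96 days → 24 August 2006.
Response Delay Deduction: −373 days → 16 August 2005.

2005-08-16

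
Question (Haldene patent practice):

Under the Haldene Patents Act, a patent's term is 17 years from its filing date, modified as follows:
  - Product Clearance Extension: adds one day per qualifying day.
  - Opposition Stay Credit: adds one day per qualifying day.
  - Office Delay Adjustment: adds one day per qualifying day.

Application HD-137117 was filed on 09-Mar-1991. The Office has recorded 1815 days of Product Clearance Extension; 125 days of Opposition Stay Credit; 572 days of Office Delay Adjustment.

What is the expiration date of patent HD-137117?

Base term: filing date + 17 years → 9 March 2008.
Product Clearance Extension: +1815 days → 26 February 2013.
Opposition Stay Credit: +125 days → 1 July 2013.
Office Delay Adjustment: +572 days → 24 January 2015.

2015-01-24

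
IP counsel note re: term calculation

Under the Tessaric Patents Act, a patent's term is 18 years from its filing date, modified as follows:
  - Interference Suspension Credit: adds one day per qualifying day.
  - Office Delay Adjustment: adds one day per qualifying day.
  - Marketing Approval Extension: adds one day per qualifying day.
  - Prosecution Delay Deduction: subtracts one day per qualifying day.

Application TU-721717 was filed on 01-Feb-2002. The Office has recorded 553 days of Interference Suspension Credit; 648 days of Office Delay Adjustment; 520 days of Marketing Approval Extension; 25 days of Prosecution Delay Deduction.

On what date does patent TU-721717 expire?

Base term: filing date + 18 years → 1 February 2020.
Interference Suspension Credit: +553 days → 7 August 2021.
Office Delay Adjustment: +648 days → 17 May 2023.
Marketing Approval Extension: +520 days → 18 October 2024.
Prosecution Delay Deduction: −25 days → 23 September 2024.

September 23, 2024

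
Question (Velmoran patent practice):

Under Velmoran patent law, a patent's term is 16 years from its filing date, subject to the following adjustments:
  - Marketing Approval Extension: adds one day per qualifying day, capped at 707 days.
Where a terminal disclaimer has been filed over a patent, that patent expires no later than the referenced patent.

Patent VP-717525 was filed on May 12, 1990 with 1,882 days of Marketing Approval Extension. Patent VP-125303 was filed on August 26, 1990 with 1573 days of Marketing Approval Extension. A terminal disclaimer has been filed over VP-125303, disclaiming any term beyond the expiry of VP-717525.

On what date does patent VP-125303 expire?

Natural term of VP-125303:
  Base: filing + 16 years → 26 August 2006.
  Marketing Approval Extension: 1573 days claimed exceeds the 707-day cap, so +707 days → 2 August 2008.
Expiry of referenced patent VP-717525:
  Base: filing + 16 years → 12 May 2006.
  Marketing Approval Extension: 1882 days claimed exceeds the 707-day cap, so +707 days → 18 April 2008.
Terminal disclaimer: VP-125303 expires on the earlier of 2 August 2008 and 18 April 2008.

April 18, 2008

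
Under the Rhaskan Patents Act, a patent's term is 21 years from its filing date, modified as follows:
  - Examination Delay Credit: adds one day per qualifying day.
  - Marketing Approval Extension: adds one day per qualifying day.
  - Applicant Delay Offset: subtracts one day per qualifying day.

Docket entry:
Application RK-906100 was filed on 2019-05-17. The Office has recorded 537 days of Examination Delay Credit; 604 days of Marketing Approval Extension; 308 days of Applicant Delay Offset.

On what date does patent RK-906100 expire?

Base term: filing date + 21 years → 17 May 2040.
Examination Delay Credit: +537 days → 5 November 2041.
Marketing Approval Extension: +604 days → 2 July 2043.
Applicant Delay Offset: −308 days → 28 August 2042.

2042-08-28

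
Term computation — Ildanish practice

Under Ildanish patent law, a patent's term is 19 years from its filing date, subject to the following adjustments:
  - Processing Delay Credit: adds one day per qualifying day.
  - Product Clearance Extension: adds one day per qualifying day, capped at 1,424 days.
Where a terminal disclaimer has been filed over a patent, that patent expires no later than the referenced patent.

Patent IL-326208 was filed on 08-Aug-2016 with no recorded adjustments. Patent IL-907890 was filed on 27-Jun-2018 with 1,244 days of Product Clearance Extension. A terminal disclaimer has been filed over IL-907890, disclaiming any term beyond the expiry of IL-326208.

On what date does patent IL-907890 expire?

2035-08-08

Natural term of IL-907890:
  Base: filing + 19 years → 27 June 2037.
  Product Clearance Extension: 1244 days (within the 1424-day cap) → +1244 days → 22 November 2040.
Expiry of referenced patent IL-326208:
  Base: filing + 19 years → 8 August 2035.
Terminal disclaimer: IL-907890 expires on the earlier of 22 November 2040 and 8 August 2035.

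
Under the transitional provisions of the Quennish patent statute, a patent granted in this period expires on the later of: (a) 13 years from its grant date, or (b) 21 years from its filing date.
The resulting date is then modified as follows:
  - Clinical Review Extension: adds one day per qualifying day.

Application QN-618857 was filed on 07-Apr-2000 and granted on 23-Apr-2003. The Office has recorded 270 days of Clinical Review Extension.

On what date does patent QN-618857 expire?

January 2, 2022

(a) grant + 13 years → 23 April 2016.
(b) filing + 21 years → 7 April 2021.
Later of the two: 7 April 2021.
Clinical Review Extension: +270 days → 2 January 2022.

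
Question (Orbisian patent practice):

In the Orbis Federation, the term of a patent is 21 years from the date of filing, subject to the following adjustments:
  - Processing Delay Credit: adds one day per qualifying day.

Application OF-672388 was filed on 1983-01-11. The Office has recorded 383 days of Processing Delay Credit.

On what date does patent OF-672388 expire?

Base term: filing date + 21 years → 11 January 2004.
Processing Delay Credit: +383 days → 28 January 2005.

January 28, 2005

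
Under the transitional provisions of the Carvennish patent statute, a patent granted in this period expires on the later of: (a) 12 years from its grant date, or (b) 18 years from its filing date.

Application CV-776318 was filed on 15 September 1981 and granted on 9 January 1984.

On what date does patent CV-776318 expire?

(a) grant + 12 years → 9 January 1996.
(b) filing + 18 years → 15 September 1999.
Later of the two: 15 September 1999.

1999-09-15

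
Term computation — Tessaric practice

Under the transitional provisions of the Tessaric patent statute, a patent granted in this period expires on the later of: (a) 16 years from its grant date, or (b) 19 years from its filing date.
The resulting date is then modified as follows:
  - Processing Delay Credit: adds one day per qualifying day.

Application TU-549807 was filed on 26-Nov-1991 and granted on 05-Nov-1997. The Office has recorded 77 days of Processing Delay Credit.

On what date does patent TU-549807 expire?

January 21, 2014

(a) grant + 16 years → 5 November 2013.
(b) filing + 19 years → 26 November 2010.
Later of the two: 5 November 2013.
Processing Delay Credit: +77 days → 21 January 2014.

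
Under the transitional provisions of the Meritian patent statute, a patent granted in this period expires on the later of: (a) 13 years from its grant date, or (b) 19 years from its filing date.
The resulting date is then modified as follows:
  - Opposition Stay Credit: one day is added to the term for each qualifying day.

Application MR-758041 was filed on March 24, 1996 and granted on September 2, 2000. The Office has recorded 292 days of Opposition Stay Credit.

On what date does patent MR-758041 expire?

(a) grant + 13 years → 2 September 2013.
(b) filing + 19 years → 24 March 2015.
Later of the two: 24 March 2015.
Opposition Stay Credit: +292 days → 10 January 2016.

January 10, 2016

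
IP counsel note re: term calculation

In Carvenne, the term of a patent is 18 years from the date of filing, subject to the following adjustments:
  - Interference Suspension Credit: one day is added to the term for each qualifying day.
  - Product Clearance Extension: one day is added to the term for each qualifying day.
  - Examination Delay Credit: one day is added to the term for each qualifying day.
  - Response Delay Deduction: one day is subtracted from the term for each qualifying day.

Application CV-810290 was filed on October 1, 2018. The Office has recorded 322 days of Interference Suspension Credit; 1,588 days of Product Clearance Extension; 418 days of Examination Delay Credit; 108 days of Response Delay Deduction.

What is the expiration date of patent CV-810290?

Base term: filing date + 18 years → 1 October 2036.
Interference Suspension Credit: +322 days → 19 August 2037.
Product Clearance Extension: +1588 days → 24 December 2041.
Examination Delay Credit: +418 days → 15 February 2043.
Response Delay Deduction: −108 days → 30 October 2042.

2042-10-30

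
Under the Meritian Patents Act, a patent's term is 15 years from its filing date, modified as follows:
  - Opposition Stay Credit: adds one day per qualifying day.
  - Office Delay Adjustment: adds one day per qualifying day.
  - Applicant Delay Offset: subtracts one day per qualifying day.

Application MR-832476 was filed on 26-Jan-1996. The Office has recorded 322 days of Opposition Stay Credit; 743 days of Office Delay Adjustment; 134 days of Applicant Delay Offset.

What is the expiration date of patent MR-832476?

Base term: filing date + 15 years → 26 January 2011.
Opposition Stay Credit: +322 days → 14 December 2011.
Office Delay Adjustment: +743 days → 26 December 2013.
Applicant Delay Offset: −134 days → 14 August 2013.

August 14, 2013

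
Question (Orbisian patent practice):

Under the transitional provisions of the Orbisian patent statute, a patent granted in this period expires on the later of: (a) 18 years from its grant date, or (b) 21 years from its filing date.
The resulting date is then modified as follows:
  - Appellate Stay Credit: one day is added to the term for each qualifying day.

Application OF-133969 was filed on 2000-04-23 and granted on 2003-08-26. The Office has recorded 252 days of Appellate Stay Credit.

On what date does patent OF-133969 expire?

2022-05-05

(a) grant + 18 years → 26 August 2021.
(b) filing + 21 years → 23 April 2021.
Later of the two: 26 August 2021.
Appellate Stay Credit: +252 days → 5 May 2022.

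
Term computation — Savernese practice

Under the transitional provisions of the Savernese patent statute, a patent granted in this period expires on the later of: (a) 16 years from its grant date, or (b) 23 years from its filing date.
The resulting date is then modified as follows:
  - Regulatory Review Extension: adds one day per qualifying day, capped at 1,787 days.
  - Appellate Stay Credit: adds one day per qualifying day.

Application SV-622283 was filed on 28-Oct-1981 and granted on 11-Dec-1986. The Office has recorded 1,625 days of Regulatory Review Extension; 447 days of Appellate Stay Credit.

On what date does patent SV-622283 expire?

2010-07-01

(a) grant + 16 years → 11 December 2002.
(b) filing + 23 years → 28 October 2004.
Later of the two: 28 October 2004.
Regulatory Review Extension: 1625 days (within the 1787-day cap) → +1625 days → 10 April 2009.
Appellate Stay Credit: +447 days → 1 July 2010.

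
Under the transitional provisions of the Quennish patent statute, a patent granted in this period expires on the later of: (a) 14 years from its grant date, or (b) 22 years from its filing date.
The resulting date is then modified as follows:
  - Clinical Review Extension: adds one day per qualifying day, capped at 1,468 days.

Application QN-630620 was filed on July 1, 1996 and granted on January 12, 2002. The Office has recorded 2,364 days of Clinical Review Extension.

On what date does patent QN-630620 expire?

July 8, 2022

(a) grant + 14 years → 12 January 2016.
(b) filing + 22 years → 1 July 2018.
Later of the two: 1 July 2018.
Clinical Review Extension: 2364 days claimed exceeds the 1468-day cap, so +1468 days → 8 July 2022.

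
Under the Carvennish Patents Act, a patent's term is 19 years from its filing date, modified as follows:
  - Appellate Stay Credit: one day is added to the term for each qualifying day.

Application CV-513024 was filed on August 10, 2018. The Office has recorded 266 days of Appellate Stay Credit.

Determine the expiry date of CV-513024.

2038-05-03

Base term: filing date + 19 years → 10 August 2037.
Appellate Stay Credit: +266 days → 3 May 2038.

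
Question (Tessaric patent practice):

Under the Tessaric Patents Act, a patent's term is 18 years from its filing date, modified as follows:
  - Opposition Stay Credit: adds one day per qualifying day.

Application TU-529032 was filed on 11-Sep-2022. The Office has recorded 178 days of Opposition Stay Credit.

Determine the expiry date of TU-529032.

2041-03-08

Base term: filing date + 18 years → 11 September 2040.
Opposition Stay Credit: +178 days → 8 March 2041.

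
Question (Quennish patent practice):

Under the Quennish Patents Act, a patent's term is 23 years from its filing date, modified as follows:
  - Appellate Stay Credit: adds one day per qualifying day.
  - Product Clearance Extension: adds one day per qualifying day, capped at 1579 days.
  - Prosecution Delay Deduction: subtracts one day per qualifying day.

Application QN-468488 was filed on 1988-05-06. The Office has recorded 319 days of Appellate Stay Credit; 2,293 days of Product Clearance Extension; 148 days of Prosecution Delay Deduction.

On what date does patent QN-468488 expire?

Base term: filing date + 23 years → 6 May 2011.
Appellate Stay Credit: +319 days → 20 March 2012.
Product Clearance Extension: 2293 days claimed exceeds the 1579-day cap, so +1579 days → 16 July 2016.
Prosecution Delay Deduction: −148 days → 19 February 2016.

2016-02-19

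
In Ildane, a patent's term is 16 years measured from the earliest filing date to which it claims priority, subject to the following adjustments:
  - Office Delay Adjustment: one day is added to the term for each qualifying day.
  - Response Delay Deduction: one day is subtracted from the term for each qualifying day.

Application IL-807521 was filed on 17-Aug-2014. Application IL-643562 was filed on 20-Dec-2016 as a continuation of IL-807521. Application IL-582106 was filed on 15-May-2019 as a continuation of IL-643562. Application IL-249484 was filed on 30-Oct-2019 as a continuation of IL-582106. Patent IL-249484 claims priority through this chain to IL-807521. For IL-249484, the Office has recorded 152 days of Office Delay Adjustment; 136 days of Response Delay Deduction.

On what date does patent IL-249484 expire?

2030-09-02

Earliest priority filing: 17 August 2014.
Base term: 17 August 2014 + 16 years → 17 August 2030.
Office Delay Adjustment: +152 days → 16 January 2031.
Response Delay Deduction: −136 days → 2 September 2030.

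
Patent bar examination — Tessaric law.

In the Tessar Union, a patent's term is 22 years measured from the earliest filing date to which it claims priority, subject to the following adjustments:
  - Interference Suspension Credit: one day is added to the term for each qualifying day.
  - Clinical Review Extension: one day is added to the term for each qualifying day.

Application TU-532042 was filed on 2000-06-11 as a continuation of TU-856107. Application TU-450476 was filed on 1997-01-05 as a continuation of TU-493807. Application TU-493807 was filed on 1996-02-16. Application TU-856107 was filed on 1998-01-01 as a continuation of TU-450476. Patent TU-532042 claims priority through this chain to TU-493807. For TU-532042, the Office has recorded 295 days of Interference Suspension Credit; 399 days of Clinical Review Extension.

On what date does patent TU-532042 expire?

2020-01-11

Earliest priority filing: 16 February 1996.
Base term: 16 February 1996 + 22 years → 16 February 2018.
Interference Suspension Credit: +295 days → 8 December 2018.
Clinical Review Extension: +399 days → 11 January 2020.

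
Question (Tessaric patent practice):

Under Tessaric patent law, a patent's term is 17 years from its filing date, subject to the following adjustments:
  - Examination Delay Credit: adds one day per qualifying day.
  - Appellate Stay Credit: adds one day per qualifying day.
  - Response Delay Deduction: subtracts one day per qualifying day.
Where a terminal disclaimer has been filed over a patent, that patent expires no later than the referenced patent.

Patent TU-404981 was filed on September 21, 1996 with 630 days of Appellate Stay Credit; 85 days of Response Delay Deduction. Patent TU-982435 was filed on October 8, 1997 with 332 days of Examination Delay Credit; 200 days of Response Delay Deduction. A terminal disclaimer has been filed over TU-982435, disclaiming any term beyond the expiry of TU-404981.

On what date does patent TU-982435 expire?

Natural term of TU-982435:
  Base: filing + 17 years → 8 October 2014.
  Examination Delay Credit: +332 days → 5 September 2015.
  Response Delay Deduction: −200 days → 17 February 2015.
Expiry of referenced patent TU-404981:
  Base: filing + 17 years → 21 September 2013.
  Appellate Stay Credit: +630 days → 13 June 2015.
  Response Delay Deduction: −85 days → 20 March 2015.
Terminal disclaimer: TU-982435 expires on the earlier of 17 February 2015 and 20 March 2015.

February 17, 2015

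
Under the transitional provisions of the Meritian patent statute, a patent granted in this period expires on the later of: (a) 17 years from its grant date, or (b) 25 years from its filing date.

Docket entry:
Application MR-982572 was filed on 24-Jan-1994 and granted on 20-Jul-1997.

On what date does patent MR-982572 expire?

January 24, 2019

(a) grant + 17 years → 20 July 2014.
(b) filing + 25 years → 24 January 2019.
Later of the two: 24 January 2019.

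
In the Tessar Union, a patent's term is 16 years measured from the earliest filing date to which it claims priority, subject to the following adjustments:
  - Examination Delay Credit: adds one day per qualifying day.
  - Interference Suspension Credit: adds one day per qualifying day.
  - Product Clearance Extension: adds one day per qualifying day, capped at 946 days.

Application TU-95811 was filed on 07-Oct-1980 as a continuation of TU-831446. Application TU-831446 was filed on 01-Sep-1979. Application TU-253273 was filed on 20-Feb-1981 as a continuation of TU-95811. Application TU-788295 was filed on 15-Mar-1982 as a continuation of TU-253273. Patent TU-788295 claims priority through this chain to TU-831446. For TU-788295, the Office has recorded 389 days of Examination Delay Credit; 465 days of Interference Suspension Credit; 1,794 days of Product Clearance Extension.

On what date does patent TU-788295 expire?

August 5, 2000

Earliest priority filing: 1 September 1979.
Base term: 1 September 1979 + 16 years → 1 September 1995.
Examination Delay Credit: +389 days → 24 September 1996.
Interference Suspension Credit: +465 days → 2 January 1998.
Product Clearance Extension: 1794 days claimed exceeds the 946-day cap, so +946 days → 5 August 2000.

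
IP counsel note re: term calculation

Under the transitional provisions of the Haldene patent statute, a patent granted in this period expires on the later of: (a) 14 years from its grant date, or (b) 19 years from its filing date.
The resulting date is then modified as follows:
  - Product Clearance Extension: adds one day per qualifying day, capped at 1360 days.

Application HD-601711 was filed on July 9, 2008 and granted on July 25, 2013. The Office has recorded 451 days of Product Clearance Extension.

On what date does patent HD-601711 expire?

(a) grant + 14 years → 25 July 2027.
(b) filing + 19 years → 9 July 2027.
Later of the two: 25 July 2027.
Product Clearance Extension: 451 days (within the 1360-day cap) → +451 days → 18 October 2028.

October 18, 2028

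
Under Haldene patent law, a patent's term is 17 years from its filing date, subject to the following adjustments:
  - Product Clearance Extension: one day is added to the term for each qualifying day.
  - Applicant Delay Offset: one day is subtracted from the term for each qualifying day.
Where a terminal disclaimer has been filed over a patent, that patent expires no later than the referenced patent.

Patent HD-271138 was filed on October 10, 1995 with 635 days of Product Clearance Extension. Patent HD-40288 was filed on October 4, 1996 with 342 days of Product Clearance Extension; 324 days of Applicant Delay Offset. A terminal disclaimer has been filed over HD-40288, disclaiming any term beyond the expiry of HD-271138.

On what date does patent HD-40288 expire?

Natural term of HD-40288:
  Base: filing + 17 years → 4 October 2013.
  Product Clearance Extension: +342 days → 11 September 2014.
  Applicant Delay Offset: −324 days → 22 October 2013.
Expiry of referenced patent HD-271138:
  Base: filing + 17 years → 10 October 2012.
  Product Clearance Extension: +635 days → 7 July 2014.
Terminal disclaimer: HD-40288 expires on the earlier of 22 October 2013 and 7 July 2014.

October 22, 2013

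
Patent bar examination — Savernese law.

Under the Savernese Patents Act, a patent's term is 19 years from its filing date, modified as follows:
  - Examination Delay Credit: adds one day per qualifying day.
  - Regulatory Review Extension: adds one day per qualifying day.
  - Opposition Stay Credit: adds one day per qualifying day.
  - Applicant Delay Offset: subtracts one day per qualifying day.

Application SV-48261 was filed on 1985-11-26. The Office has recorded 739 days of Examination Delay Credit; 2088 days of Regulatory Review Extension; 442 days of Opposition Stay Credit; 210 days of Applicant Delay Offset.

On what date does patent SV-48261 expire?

April 12, 2013

Base term: filing date + 19 years → 26 November 2004.
Examination Delay Credit: +739 days → 5 December 2006.
Regulatory Review Extension: +2088 days → 23 August 2012.
Opposition Stay Credit: +442 days → 8 November 2013.
Applicant Delay Offset: −210 days → 12 April 2013.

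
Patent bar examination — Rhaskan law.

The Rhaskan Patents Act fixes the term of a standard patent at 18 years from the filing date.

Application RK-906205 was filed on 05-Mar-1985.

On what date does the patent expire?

2003-03-05

Filing date + 18 years → 5 March 2003.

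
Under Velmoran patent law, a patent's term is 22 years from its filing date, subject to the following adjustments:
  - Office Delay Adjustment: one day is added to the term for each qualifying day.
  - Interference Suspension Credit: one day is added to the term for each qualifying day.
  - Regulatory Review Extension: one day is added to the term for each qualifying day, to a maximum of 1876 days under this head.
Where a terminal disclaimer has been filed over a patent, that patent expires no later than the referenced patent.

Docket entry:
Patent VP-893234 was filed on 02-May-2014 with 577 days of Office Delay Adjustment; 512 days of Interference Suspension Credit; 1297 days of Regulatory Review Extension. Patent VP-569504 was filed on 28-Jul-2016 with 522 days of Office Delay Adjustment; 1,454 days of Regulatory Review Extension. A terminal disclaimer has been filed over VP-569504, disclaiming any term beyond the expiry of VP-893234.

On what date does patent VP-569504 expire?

Natural term of VP-569504:
  Base: filing + 22 years → 28 July 2038.
  Office Delay Adjustment: +522 days → 1 January 2040.
  Regulatory Review Extension: 1454 days (within the 1876-day cap) → +1454 days → 25 December 2043.
Expiry of referenced patent VP-893234:
  Base: filing + 22 years → 2 May 2036.
  Office Delay Adjustment: +577 days → 30 November 2037.
  Interference Suspension Credit: +512 days → 26 April 2039.
  Regulatory Review Extension: 1297 days (within the 1876-day cap) → +1297 days → 13 November 2042.
Terminal disclaimer: VP-569504 expires on the earlier of 25 December 2043 and 13 November 2042.

November 13, 2042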